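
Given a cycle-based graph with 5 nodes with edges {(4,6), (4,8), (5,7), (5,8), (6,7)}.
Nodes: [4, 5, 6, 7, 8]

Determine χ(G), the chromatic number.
Clique number ω(G) = 2 (lower bound: χ ≥ ω).
Odd cycle [4, 8, 5, 7, 6] needs 3 colors (χ ≥ 3).
The coloring below uses 3 colors, so χ(G) = 3.
A valid 3-coloring: color 1: [4, 7]; color 2: [6, 8]; color 3: [5].

χ(G) = 3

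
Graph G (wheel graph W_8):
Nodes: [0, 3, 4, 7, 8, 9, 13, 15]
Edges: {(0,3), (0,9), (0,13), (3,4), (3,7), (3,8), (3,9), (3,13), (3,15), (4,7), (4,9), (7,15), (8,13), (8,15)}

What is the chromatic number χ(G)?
Clique number ω(G) = 3 (lower bound: χ ≥ ω).
Odd cycle [7, 4, 9, 0, 13, 8, 15] needs 3 colors (χ ≥ 3).
Vertex 3 is adjacent to every vertex of [0, 4, 7, 8, 9, 13, 15], which already need 3 colors among themselves, so 3 needs a new color (χ ≥ 4).
The coloring below uses 4 colors, so χ(G) = 4.
A valid 4-coloring: color 1: [3]; color 2: [7, 8, 9]; color 3: [0, 4, 15]; color 4: [13].

χ(G) = 4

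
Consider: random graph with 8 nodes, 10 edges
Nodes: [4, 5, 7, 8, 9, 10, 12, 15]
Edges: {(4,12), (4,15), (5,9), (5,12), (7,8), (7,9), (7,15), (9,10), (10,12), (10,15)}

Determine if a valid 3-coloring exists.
A valid 3-coloring: color 1: [4, 5, 7, 10]; color 2: [8, 9, 12, 15].
(χ(G) = 2 ≤ 3.)

Yes, G is 3-colorable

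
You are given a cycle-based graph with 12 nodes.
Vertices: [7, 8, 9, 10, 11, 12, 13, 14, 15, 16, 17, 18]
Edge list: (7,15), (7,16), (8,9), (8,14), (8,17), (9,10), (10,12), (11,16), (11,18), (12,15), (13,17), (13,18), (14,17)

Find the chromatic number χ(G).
χ(G) = 3

Clique number ω(G) = 3 (lower bound: χ ≥ ω).
The clique on [8, 14, 17] has size 3, forcing χ ≥ 3, and the coloring below uses 3 colors, so χ(G) = 3.
A valid 3-coloring: color 1: [7, 9, 12, 17, 18]; color 2: [8, 10, 13, 15, 16]; color 3: [11, 14].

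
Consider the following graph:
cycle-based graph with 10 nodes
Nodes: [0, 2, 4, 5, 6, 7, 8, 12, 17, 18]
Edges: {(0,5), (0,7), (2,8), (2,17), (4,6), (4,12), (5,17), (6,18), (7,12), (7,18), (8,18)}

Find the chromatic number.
χ(G) = 3

Clique number ω(G) = 2 (lower bound: χ ≥ ω).
Odd cycle [12, 4, 6, 18, 7] needs 3 colors (χ ≥ 3).
The coloring below uses 3 colors, so χ(G) = 3.
A valid 3-coloring: color 1: [4, 5, 7, 8]; color 2: [0, 2, 12, 18]; color 3: [6, 17].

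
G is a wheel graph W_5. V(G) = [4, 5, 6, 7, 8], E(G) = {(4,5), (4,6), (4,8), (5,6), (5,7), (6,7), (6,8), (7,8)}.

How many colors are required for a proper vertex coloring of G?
χ(G) = 3

Clique number ω(G) = 3 (lower bound: χ ≥ ω).
The clique on [4, 6, 8] has size 3, forcing χ ≥ 3, and the coloring below uses 3 colors, so χ(G) = 3.
A valid 3-coloring: color 1: [6]; color 2: [5, 8]; color 3: [4, 7].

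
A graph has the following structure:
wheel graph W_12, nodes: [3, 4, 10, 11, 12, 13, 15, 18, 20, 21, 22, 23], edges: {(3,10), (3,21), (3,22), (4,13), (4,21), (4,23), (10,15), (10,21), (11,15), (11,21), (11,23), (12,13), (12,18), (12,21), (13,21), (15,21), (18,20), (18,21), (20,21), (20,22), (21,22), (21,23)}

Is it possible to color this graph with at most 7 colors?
A valid 7-coloring: color 1: [21]; color 2: [3, 4, 11, 12, 20]; color 3: [13, 15, 18, 22, 23]; color 4: [10].
(χ(G) = 4 ≤ 7.)

Yes, G is 7-colorable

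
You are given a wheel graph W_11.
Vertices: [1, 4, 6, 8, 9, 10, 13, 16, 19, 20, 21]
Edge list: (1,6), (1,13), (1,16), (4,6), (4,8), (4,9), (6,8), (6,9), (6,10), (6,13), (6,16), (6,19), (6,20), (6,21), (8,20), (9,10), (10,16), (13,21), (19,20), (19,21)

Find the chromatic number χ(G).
Clique number ω(G) = 3 (lower bound: χ ≥ ω).
The clique on [1, 6, 16] has size 3, forcing χ ≥ 3, and the coloring below uses 3 colors, so χ(G) = 3.
A valid 3-coloring: color 1: [6]; color 2: [8, 9, 13, 16, 19]; color 3: [1, 4, 10, 20, 21].

χ(G) = 3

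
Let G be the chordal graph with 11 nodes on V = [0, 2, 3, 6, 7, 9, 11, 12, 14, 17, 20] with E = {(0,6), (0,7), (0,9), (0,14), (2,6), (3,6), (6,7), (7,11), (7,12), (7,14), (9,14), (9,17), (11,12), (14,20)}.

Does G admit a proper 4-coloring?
Yes, G is 4-colorable

A valid 4-coloring: color 1: [2, 3, 7, 9, 20]; color 2: [6, 12, 14, 17]; color 3: [0, 11].
(χ(G) = 3 ≤ 4.)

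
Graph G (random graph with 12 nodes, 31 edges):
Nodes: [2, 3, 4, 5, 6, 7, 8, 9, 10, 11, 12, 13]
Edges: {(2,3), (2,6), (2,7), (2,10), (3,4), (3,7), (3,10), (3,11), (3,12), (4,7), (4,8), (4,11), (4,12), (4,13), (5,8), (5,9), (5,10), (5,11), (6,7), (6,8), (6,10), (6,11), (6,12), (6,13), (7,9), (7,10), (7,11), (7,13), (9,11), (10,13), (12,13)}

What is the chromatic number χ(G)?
χ(G) = 4

Clique number ω(G) = 4 (lower bound: χ ≥ ω).
The clique on [2, 3, 7, 10] has size 4, forcing χ ≥ 4, and the coloring below uses 4 colors, so χ(G) = 4.
A valid 4-coloring: color 1: [5, 7, 12]; color 2: [3, 6, 9]; color 3: [2, 8, 11, 13]; color 4: [4, 10].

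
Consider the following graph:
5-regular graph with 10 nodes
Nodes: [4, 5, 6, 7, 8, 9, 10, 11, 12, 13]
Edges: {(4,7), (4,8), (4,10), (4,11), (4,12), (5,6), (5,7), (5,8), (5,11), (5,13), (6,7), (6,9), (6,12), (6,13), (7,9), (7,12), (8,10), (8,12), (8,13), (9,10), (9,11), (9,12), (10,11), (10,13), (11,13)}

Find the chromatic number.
Clique number ω(G) = 4 (lower bound: χ ≥ ω).
The clique on [6, 7, 9, 12] has size 4, forcing χ ≥ 4, and the coloring below uses 4 colors, so χ(G) = 4.
A valid 4-coloring: color 1: [6, 8, 11]; color 2: [4, 9, 13]; color 3: [5, 10, 12]; color 4: [7].

χ(G) = 4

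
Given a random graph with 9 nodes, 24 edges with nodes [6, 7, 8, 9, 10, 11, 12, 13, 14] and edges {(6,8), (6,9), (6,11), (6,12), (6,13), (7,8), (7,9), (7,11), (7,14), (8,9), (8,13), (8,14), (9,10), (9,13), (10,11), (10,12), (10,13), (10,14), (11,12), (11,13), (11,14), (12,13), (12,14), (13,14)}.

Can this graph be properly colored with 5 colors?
Yes, G is 5-colorable

A valid 5-coloring: color 1: [7, 13]; color 2: [6, 14]; color 3: [9, 11]; color 4: [8, 12]; color 5: [10].
(χ(G) = 5 ≤ 5.)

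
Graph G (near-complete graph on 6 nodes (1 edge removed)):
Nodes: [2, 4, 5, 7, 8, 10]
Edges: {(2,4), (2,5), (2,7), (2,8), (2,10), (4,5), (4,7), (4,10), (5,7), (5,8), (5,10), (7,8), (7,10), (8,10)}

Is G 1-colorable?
The clique on vertices [2, 5, 7, 8, 10] has size 5 > 1, so it alone needs 5 colors.

No, G is not 1-colorable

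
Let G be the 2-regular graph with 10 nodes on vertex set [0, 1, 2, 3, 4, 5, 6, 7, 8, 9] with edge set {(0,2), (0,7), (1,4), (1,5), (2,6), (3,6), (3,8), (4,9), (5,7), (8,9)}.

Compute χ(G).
Clique number ω(G) = 2 (lower bound: χ ≥ ω).
The graph is bipartite (no odd cycle), so 2 colors suffice: χ(G) = 2.
A valid 2-coloring: color 1: [0, 4, 5, 6, 8]; color 2: [1, 2, 3, 7, 9].

χ(G) = 2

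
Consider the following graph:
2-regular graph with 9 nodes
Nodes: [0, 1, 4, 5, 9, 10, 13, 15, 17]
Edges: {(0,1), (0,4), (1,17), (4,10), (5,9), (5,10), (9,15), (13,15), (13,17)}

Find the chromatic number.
χ(G) = 3

Clique number ω(G) = 2 (lower bound: χ ≥ ω).
Odd cycle [9, 5, 10, 4, 0, 1, 17, 13, 15] needs 3 colors (χ ≥ 3).
The coloring below uses 3 colors, so χ(G) = 3.
A valid 3-coloring: color 1: [0, 9, 10, 13]; color 2: [4, 5, 15, 17]; color 3: [1].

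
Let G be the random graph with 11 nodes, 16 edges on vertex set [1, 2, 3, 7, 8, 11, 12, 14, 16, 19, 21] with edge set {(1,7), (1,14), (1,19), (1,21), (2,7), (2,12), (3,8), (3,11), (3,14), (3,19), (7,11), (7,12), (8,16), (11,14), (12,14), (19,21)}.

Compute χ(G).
Clique number ω(G) = 3 (lower bound: χ ≥ ω).
The clique on [1, 19, 21] has size 3, forcing χ ≥ 3, and the coloring below uses 3 colors, so χ(G) = 3.
A valid 3-coloring: color 1: [7, 8, 14, 19]; color 2: [1, 3, 12, 16]; color 3: [2, 11, 21].

χ(G) = 3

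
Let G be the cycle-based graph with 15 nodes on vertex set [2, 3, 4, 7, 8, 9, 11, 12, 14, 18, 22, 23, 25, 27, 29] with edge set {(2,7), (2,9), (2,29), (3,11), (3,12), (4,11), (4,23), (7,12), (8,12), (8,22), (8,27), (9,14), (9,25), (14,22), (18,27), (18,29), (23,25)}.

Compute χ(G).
χ(G) = 3

Clique number ω(G) = 2 (lower bound: χ ≥ ω).
Odd cycle [12, 7, 2, 29, 18, 27, 8] needs 3 colors (χ ≥ 3).
The coloring below uses 3 colors, so χ(G) = 3.
A valid 3-coloring: color 1: [2, 3, 4, 8, 14, 18, 25]; color 2: [9, 11, 12, 22, 23, 27, 29]; color 3: [7].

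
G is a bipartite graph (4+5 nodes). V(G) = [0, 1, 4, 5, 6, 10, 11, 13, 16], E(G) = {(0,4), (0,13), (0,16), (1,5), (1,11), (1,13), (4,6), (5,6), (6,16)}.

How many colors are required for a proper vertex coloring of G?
χ(G) = 2

Clique number ω(G) = 2 (lower bound: χ ≥ ω).
The graph is bipartite (no odd cycle), so 2 colors suffice: χ(G) = 2.
A valid 2-coloring: color 1: [0, 1, 6, 10]; color 2: [4, 5, 11, 13, 16].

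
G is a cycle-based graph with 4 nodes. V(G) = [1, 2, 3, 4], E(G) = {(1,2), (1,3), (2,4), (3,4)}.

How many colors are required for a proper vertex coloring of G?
Clique number ω(G) = 2 (lower bound: χ ≥ ω).
The graph is bipartite (no odd cycle), so 2 colors suffice: χ(G) = 2.
A valid 2-coloring: color 1: [1, 4]; color 2: [2, 3].

χ(G) = 2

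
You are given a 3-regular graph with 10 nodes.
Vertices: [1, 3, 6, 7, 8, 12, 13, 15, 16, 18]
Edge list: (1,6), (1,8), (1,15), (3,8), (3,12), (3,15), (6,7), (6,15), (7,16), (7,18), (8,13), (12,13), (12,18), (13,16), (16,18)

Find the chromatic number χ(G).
χ(G) = 3

Clique number ω(G) = 3 (lower bound: χ ≥ ω).
The clique on [1, 6, 15] has size 3, forcing χ ≥ 3, and the coloring below uses 3 colors, so χ(G) = 3.
A valid 3-coloring: color 1: [3, 6, 13, 18]; color 2: [8, 12, 15, 16]; color 3: [1, 7].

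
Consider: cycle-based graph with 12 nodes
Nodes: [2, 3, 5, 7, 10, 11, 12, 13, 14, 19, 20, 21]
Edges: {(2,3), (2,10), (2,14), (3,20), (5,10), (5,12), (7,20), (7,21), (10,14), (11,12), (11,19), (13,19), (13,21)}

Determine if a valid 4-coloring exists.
A valid 4-coloring: color 1: [2, 5, 7, 11, 13]; color 2: [10, 12, 19, 20, 21]; color 3: [3, 14].
(χ(G) = 3 ≤ 4.)

Yes, G is 4-colorable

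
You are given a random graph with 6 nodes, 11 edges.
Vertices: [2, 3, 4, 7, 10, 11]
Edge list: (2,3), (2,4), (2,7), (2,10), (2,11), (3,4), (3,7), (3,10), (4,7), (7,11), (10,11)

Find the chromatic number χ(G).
Clique number ω(G) = 4 (lower bound: χ ≥ ω).
The clique on [2, 3, 4, 7] has size 4, forcing χ ≥ 4, and the coloring below uses 4 colors, so χ(G) = 4.
A valid 4-coloring: color 1: [2]; color 2: [7, 10]; color 3: [3, 11]; color 4: [4].

χ(G) = 4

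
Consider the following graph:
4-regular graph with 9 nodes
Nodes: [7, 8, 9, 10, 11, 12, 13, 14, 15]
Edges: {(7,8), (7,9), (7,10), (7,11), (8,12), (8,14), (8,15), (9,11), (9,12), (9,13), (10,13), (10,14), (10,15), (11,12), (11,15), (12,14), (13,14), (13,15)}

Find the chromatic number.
χ(G) = 3

Clique number ω(G) = 3 (lower bound: χ ≥ ω).
The clique on [7, 9, 11] has size 3, forcing χ ≥ 3, and the coloring below uses 3 colors, so χ(G) = 3.
A valid 3-coloring: color 1: [9, 14, 15]; color 2: [8, 10, 11]; color 3: [7, 12, 13].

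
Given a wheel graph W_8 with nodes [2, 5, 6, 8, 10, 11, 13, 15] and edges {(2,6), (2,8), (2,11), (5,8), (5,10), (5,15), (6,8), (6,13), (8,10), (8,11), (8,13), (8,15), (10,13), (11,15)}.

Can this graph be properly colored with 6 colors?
A valid 6-coloring: color 1: [8]; color 2: [5, 11, 13]; color 3: [6, 10, 15]; color 4: [2].
(χ(G) = 4 ≤ 6.)

Yes, G is 6-colorable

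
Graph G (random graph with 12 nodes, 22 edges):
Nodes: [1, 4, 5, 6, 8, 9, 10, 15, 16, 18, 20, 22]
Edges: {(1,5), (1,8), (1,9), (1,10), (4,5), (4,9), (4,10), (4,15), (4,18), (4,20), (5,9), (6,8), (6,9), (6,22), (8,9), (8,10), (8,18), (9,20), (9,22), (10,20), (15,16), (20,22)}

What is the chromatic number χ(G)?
χ(G) = 4

Clique number ω(G) = 3 (lower bound: χ ≥ ω).
Odd cycle [8, 1, 5, 4, 20, 22, 6] needs 3 colors (χ ≥ 3).
Vertex 9 is adjacent to every vertex of [1, 4, 5, 6, 8, 20, 22], which already need 3 colors among themselves, so 9 needs a new color (χ ≥ 4).
The coloring below uses 4 colors, so χ(G) = 4.
A valid 4-coloring: color 1: [9, 10, 15, 18]; color 2: [4, 8, 16, 22]; color 3: [5, 6, 20]; color 4: [1].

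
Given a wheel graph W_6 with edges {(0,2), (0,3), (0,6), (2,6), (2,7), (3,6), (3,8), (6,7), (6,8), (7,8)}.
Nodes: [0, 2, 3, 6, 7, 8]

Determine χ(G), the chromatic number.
Clique number ω(G) = 3 (lower bound: χ ≥ ω).
Odd cycle [3, 0, 2, 7, 8] needs 3 colors (χ ≥ 3).
Vertex 6 is adjacent to every vertex of [0, 2, 3, 7, 8], which already need 3 colors among themselves, so 6 needs a new color (χ ≥ 4).
The coloring below uses 4 colors, so χ(G) = 4.
A valid 4-coloring: color 1: [6]; color 2: [3, 7]; color 3: [0, 8]; color 4: [2].

χ(G) = 4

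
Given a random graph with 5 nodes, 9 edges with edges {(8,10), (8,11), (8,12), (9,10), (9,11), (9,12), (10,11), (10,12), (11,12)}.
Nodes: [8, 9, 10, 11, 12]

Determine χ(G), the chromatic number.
χ(G) = 4

Clique number ω(G) = 4 (lower bound: χ ≥ ω).
The clique on [8, 10, 11, 12] has size 4, forcing χ ≥ 4, and the coloring below uses 4 colors, so χ(G) = 4.
A valid 4-coloring: color 1: [10]; color 2: [11]; color 3: [12]; color 4: [8, 9].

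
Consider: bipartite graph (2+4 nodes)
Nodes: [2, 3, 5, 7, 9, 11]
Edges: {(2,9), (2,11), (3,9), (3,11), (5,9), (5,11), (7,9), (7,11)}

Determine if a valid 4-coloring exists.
Yes, G is 4-colorable

A valid 4-coloring: color 1: [9, 11]; color 2: [2, 3, 5, 7].
(χ(G) = 2 ≤ 4.)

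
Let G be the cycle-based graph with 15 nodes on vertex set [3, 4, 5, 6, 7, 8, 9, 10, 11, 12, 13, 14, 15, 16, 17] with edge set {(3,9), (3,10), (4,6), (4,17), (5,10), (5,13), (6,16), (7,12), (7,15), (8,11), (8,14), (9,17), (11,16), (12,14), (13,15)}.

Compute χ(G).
Clique number ω(G) = 2 (lower bound: χ ≥ ω).
Odd cycle [3, 10, 5, 13, 15, 7, 12, 14, 8, 11, 16, 6, 4, 17, 9] needs 3 colors (χ ≥ 3).
The coloring below uses 3 colors, so χ(G) = 3.
A valid 3-coloring: color 1: [3, 5, 8, 12, 15, 16, 17]; color 2: [6, 7, 9, 10, 11, 13, 14]; color 3: [4].

χ(G) = 3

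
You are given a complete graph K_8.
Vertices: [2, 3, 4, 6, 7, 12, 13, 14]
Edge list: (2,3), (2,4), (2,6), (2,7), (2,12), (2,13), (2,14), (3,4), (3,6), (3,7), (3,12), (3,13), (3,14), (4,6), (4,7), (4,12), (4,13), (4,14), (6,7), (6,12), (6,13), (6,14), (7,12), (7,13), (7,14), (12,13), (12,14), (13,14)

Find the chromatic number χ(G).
χ(G) = 8

Clique number ω(G) = 8 (lower bound: χ ≥ ω).
The clique on [2, 3, 4, 6, 7, 12, 13, 14] has size 8, forcing χ ≥ 8, and the coloring below uses 8 colors, so χ(G) = 8.
A valid 8-coloring: color 1: [13]; color 2: [7]; color 3: [4]; color 4: [12]; color 5: [3]; color 6: [6]; color 7: [2]; color 8: [14].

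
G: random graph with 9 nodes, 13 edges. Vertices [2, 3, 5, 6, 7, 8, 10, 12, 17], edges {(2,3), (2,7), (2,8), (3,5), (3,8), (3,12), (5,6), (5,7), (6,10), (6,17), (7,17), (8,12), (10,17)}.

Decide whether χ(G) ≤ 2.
The clique on vertices [2, 3, 8] has size 3 > 2, so it alone needs 3 colors.

No, G is not 2-colorable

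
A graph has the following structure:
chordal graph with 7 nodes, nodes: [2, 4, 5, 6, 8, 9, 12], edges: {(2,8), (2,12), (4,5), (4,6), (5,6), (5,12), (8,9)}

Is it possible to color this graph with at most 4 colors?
Yes, G is 4-colorable

A valid 4-coloring: color 1: [2, 5, 9]; color 2: [4, 8, 12]; color 3: [6].
(χ(G) = 3 ≤ 4.)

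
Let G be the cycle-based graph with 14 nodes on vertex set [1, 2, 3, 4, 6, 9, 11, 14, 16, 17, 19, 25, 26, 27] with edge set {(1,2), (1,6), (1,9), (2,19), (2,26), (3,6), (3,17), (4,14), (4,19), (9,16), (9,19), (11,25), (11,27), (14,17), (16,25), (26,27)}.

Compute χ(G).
Clique number ω(G) = 2 (lower bound: χ ≥ ω).
The graph is bipartite (no odd cycle), so 2 colors suffice: χ(G) = 2.
A valid 2-coloring: color 1: [1, 3, 11, 14, 16, 19, 26]; color 2: [2, 4, 6, 9, 17, 25, 27].

χ(G) = 2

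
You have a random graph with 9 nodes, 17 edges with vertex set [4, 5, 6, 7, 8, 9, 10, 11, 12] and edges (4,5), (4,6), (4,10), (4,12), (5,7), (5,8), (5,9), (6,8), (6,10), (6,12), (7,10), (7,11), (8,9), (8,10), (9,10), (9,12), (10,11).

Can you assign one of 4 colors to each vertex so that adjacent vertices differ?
A valid 4-coloring: color 1: [5, 10, 12]; color 2: [6, 7, 9]; color 3: [4, 8, 11].
(χ(G) = 3 ≤ 4.)

Yes, G is 4-colorable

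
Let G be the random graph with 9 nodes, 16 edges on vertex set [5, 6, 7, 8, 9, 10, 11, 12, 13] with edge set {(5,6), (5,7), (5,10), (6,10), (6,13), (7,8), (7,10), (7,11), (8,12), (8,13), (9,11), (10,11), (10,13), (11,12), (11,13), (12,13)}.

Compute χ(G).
χ(G) = 4

Clique number ω(G) = 3 (lower bound: χ ≥ ω).
Odd cycle [6, 5, 7, 11, 13] needs 3 colors (χ ≥ 3).
Vertex 10 is adjacent to every vertex of [5, 6, 7, 11, 13], which already need 3 colors among themselves, so 10 needs a new color (χ ≥ 4).
The coloring below uses 4 colors, so χ(G) = 4.
A valid 4-coloring: color 1: [6, 8, 11]; color 2: [7, 9, 13]; color 3: [10, 12]; color 4: [5].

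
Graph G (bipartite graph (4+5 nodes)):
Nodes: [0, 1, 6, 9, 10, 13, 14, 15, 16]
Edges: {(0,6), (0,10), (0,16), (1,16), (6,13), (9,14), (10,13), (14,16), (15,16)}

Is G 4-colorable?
A valid 4-coloring: color 1: [6, 9, 10, 16]; color 2: [0, 1, 13, 14, 15].
(χ(G) = 2 ≤ 4.)

Yes, G is 4-colorable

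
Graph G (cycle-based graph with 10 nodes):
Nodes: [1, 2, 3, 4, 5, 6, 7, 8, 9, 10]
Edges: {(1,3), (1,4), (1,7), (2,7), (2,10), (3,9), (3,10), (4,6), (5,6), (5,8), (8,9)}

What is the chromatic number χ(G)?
Clique number ω(G) = 2 (lower bound: χ ≥ ω).
Odd cycle [10, 2, 7, 1, 3] needs 3 colors (χ ≥ 3).
The coloring below uses 3 colors, so χ(G) = 3.
A valid 3-coloring: color 1: [2, 3, 6, 8]; color 2: [1, 5, 9, 10]; color 3: [4, 7].

χ(G) = 3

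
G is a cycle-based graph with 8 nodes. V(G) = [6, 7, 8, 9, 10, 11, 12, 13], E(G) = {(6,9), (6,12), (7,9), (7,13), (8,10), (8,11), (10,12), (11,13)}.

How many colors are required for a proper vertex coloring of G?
Clique number ω(G) = 2 (lower bound: χ ≥ ω).
The graph is bipartite (no odd cycle), so 2 colors suffice: χ(G) = 2.
A valid 2-coloring: color 1: [8, 9, 12, 13]; color 2: [6, 7, 10, 11].

χ(G) = 2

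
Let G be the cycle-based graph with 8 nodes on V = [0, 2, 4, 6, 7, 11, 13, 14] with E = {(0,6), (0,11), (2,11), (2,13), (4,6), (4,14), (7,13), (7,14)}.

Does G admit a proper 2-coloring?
Yes, G is 2-colorable

A valid 2-coloring: color 1: [6, 11, 13, 14]; color 2: [0, 2, 4, 7].
(χ(G) = 2 ≤ 2.)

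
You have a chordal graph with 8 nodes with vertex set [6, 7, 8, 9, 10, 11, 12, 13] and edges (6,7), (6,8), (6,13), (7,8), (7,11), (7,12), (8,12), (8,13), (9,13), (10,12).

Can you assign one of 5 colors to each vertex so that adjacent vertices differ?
A valid 5-coloring: color 1: [8, 9, 10, 11]; color 2: [7, 13]; color 3: [6, 12].
(χ(G) = 3 ≤ 5.)

Yes, G is 5-colorable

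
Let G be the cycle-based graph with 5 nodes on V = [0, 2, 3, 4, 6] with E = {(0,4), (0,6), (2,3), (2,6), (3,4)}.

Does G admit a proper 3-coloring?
Yes, G is 3-colorable

A valid 3-coloring: color 1: [2, 4]; color 2: [3, 6]; color 3: [0].
(χ(G) = 3 ≤ 3.)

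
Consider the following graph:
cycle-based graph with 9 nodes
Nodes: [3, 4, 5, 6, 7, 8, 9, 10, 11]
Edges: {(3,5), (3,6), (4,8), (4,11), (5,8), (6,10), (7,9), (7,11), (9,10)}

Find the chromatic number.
Clique number ω(G) = 2 (lower bound: χ ≥ ω).
Odd cycle [10, 6, 3, 5, 8, 4, 11, 7, 9] needs 3 colors (χ ≥ 3).
The coloring below uses 3 colors, so χ(G) = 3.
A valid 3-coloring: color 1: [3, 7, 8, 10]; color 2: [4, 5, 6, 9]; color 3: [11].

χ(G) = 3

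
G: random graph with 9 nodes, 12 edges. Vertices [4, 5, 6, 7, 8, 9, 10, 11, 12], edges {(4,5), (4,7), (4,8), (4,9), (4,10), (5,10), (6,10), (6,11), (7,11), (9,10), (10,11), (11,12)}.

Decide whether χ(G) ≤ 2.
No, G is not 2-colorable

The clique on vertices [6, 10, 11] has size 3 > 2, so it alone needs 3 colors.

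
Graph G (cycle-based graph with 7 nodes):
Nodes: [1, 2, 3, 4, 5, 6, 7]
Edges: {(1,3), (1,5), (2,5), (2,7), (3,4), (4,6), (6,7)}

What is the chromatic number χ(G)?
Clique number ω(G) = 2 (lower bound: χ ≥ ω).
Odd cycle [4, 6, 7, 2, 5, 1, 3] needs 3 colors (χ ≥ 3).
The coloring below uses 3 colors, so χ(G) = 3.
A valid 3-coloring: color 1: [1, 4, 7]; color 2: [2, 3, 6]; color 3: [5].

χ(G) = 3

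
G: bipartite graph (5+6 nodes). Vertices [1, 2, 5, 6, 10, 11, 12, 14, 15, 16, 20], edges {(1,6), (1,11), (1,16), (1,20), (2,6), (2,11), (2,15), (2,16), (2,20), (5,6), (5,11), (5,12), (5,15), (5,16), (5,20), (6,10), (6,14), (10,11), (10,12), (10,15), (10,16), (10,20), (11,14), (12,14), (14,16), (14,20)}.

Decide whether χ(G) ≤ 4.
A valid 4-coloring: color 1: [1, 2, 5, 10, 14]; color 2: [6, 11, 12, 15, 16, 20].
(χ(G) = 2 ≤ 4.)

Yes, G is 4-colorable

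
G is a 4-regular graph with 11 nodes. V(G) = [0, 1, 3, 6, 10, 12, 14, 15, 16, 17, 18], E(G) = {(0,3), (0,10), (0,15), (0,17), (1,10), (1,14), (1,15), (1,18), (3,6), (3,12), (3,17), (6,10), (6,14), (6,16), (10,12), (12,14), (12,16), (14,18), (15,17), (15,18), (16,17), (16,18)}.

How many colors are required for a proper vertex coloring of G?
Clique number ω(G) = 3 (lower bound: χ ≥ ω).
The clique on [0, 3, 17] has size 3, forcing χ ≥ 3, and the coloring below uses 3 colors, so χ(G) = 3.
A valid 3-coloring: color 1: [3, 10, 14, 15, 16]; color 2: [1, 6, 12, 17]; color 3: [0, 18].

χ(G) = 3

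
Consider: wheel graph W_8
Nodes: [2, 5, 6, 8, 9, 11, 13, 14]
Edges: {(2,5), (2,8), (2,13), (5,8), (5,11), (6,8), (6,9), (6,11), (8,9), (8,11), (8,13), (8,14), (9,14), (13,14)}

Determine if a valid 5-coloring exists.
A valid 5-coloring: color 1: [8]; color 2: [5, 6, 14]; color 3: [9, 11, 13]; color 4: [2].
(χ(G) = 4 ≤ 5.)

Yes, G is 5-colorable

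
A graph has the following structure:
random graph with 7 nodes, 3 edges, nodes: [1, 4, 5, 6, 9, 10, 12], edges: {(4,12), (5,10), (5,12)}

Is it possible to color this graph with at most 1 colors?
Edge (4,12) forces its endpoints to differ, so 1 color is not enough.

No, G is not 1-colorable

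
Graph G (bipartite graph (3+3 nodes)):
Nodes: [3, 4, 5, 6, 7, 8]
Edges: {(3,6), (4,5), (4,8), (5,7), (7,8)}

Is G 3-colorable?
A valid 3-coloring: color 1: [3, 4, 7]; color 2: [5, 6, 8].
(χ(G) = 2 ≤ 3.)

Yes, G is 3-colorable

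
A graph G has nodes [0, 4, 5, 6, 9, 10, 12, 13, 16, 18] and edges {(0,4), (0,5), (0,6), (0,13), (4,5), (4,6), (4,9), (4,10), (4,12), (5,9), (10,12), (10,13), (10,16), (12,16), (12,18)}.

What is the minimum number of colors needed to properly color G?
Clique number ω(G) = 3 (lower bound: χ ≥ ω).
The clique on [10, 12, 16] has size 3, forcing χ ≥ 3, and the coloring below uses 3 colors, so χ(G) = 3.
A valid 3-coloring: color 1: [4, 13, 16, 18]; color 2: [0, 9, 10]; color 3: [5, 6, 12].

χ(G) = 3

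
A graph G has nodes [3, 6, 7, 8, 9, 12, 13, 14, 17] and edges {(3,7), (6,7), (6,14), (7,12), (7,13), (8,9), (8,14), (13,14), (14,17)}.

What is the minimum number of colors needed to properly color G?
χ(G) = 2

Clique number ω(G) = 2 (lower bound: χ ≥ ω).
The graph is bipartite (no odd cycle), so 2 colors suffice: χ(G) = 2.
A valid 2-coloring: color 1: [7, 9, 14]; color 2: [3, 6, 8, 12, 13, 17].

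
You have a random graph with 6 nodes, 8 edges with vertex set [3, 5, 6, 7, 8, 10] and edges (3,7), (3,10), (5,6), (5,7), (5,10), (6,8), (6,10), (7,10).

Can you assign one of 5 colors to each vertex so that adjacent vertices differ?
A valid 5-coloring: color 1: [8, 10]; color 2: [6, 7]; color 3: [3, 5].
(χ(G) = 3 ≤ 5.)

Yes, G is 5-colorable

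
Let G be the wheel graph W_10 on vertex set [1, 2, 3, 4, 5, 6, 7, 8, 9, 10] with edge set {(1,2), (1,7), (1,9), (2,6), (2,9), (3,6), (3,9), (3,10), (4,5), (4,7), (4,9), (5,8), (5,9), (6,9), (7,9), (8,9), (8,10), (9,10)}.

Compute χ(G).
Clique number ω(G) = 3 (lower bound: χ ≥ ω).
Odd cycle [3, 6, 2, 1, 7, 4, 5, 8, 10] needs 3 colors (χ ≥ 3).
Vertex 9 is adjacent to every vertex of [1, 2, 3, 4, 5, 6, 7, 8, 10], which already need 3 colors among themselves, so 9 needs a new color (χ ≥ 4).
The coloring below uses 4 colors, so χ(G) = 4.
A valid 4-coloring: color 1: [9]; color 2: [2, 3, 7, 8]; color 3: [1, 4, 6, 10]; color 4: [5].

χ(G) = 4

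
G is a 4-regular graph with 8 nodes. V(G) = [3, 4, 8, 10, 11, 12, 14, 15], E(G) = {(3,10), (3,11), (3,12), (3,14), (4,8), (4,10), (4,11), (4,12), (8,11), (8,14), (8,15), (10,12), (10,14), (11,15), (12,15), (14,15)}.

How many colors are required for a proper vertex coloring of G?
χ(G) = 3

Clique number ω(G) = 3 (lower bound: χ ≥ ω).
The clique on [4, 8, 11] has size 3, forcing χ ≥ 3, and the coloring below uses 3 colors, so χ(G) = 3.
A valid 3-coloring: color 1: [11, 12, 14]; color 2: [3, 4, 15]; color 3: [8, 10].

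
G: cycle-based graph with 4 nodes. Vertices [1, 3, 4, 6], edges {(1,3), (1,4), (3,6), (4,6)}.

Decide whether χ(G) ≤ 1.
Edge (1,3) forces its endpoints to differ, so 1 color is not enough.

No, G is not 1-colorable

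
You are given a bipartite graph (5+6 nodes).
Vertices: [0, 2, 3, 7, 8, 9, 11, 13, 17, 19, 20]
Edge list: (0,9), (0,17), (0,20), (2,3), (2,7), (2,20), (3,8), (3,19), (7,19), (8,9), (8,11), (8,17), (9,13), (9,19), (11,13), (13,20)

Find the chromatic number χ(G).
Clique number ω(G) = 2 (lower bound: χ ≥ ω).
The graph is bipartite (no odd cycle), so 2 colors suffice: χ(G) = 2.
A valid 2-coloring: color 1: [0, 2, 8, 13, 19]; color 2: [3, 7, 9, 11, 17, 20].

χ(G) = 2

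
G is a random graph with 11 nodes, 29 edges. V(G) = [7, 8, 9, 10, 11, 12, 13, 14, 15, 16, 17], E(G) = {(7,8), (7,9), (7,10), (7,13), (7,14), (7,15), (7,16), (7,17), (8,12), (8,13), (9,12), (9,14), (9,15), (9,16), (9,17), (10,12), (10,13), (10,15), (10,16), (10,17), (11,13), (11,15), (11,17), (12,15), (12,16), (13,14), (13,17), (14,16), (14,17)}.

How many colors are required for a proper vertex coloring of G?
Clique number ω(G) = 4 (lower bound: χ ≥ ω).
The clique on [7, 9, 14, 16] has size 4, forcing χ ≥ 4, and the coloring below uses 4 colors, so χ(G) = 4.
A valid 4-coloring: color 1: [7, 11, 12]; color 2: [8, 15, 16, 17]; color 3: [10, 14]; color 4: [9, 13].

χ(G) = 4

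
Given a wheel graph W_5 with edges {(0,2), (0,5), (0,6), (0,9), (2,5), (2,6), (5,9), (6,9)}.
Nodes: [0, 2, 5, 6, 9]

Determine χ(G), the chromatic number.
Clique number ω(G) = 3 (lower bound: χ ≥ ω).
The clique on [0, 5, 9] has size 3, forcing χ ≥ 3, and the coloring below uses 3 colors, so χ(G) = 3.
A valid 3-coloring: color 1: [0]; color 2: [5, 6]; color 3: [2, 9].

χ(G) = 3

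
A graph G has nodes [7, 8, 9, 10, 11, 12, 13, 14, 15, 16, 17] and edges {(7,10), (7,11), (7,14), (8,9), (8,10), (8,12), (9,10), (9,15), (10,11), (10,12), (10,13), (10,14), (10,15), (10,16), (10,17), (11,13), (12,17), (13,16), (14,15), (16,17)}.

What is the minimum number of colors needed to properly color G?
χ(G) = 3

Clique number ω(G) = 3 (lower bound: χ ≥ ω).
The clique on [7, 10, 11] has size 3, forcing χ ≥ 3, and the coloring below uses 3 colors, so χ(G) = 3.
A valid 3-coloring: color 1: [10]; color 2: [9, 11, 12, 14, 16]; color 3: [7, 8, 13, 15, 17].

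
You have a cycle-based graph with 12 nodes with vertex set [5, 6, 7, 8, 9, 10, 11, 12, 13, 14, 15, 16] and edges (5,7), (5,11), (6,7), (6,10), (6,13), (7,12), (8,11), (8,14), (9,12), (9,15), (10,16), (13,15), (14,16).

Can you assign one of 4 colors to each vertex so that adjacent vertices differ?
A valid 4-coloring: color 1: [5, 6, 8, 12, 15, 16]; color 2: [7, 9, 10, 11, 13, 14].
(χ(G) = 2 ≤ 4.)

Yes, G is 4-colorable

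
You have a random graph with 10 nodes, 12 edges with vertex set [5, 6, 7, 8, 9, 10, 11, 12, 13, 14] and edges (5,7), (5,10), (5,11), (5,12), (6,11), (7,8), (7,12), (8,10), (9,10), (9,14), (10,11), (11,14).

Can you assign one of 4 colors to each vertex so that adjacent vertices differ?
Yes, G is 4-colorable

A valid 4-coloring: color 1: [6, 7, 10, 13, 14]; color 2: [8, 9, 11, 12]; color 3: [5].
(χ(G) = 3 ≤ 4.)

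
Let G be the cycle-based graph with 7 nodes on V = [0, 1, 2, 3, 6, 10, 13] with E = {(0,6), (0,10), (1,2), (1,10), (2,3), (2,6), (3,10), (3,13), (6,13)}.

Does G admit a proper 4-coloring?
Yes, G is 4-colorable

A valid 4-coloring: color 1: [1, 3, 6]; color 2: [2, 10, 13]; color 3: [0].
(χ(G) = 3 ≤ 4.)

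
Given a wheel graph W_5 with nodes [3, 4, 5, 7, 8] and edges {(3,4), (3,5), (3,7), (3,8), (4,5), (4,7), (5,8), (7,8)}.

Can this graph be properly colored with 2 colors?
No, G is not 2-colorable

The clique on vertices [3, 5, 8] has size 3 > 2, so it alone needs 3 colors.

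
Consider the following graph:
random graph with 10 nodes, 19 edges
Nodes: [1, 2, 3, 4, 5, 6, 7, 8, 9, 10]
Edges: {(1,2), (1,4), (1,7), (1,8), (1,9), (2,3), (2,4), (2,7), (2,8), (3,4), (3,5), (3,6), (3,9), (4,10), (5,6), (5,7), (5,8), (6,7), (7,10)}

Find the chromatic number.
χ(G) = 4

Clique number ω(G) = 3 (lower bound: χ ≥ ω).
Suppose a proper 3-coloring c exists. The clique [1, 2, 4] takes 3 distinct colors; by symmetry let c(1) = 1, c(2) = 2, c(4) = 3.
- Vertex 3: neighbors [2, 4] already have colors [2, 3] ⇒ c(3) = 1.
- Vertex 7: neighbors [1, 2] already have colors [1, 2] ⇒ c(7) = 3.
- Vertex 5: neighbors [3, 7] already have colors [1, 3] ⇒ c(5) = 2.
- Vertex 6: neighbors [3, 5, 7] already have colors [1, 2, 3] — all 3 colors blocked. Contradiction.
The forced assignments end in a contradiction, so G has no proper 3-coloring (χ ≥ 4).
The coloring below uses 4 colors, so χ(G) = 4.
A valid 4-coloring: color 1: [2, 5, 9, 10]; color 2: [4, 7, 8]; color 3: [1, 3]; color 4: [6].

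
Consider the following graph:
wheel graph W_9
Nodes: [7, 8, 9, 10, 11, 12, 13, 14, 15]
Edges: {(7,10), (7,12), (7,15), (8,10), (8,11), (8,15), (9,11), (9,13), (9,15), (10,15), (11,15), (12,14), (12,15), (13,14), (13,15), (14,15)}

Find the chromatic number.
χ(G) = 3

Clique number ω(G) = 3 (lower bound: χ ≥ ω).
The clique on [7, 10, 15] has size 3, forcing χ ≥ 3, and the coloring below uses 3 colors, so χ(G) = 3.
A valid 3-coloring: color 1: [15]; color 2: [10, 11, 12, 13]; color 3: [7, 8, 9, 14].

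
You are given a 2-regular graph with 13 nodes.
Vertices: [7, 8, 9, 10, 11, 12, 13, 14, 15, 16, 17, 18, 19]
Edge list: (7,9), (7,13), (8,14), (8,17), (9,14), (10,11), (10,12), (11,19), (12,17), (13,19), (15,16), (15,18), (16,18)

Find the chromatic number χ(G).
χ(G) = 3

Clique number ω(G) = 3 (lower bound: χ ≥ ω).
The clique on [15, 16, 18] has size 3, forcing χ ≥ 3, and the coloring below uses 3 colors, so χ(G) = 3.
A valid 3-coloring: color 1: [8, 9, 11, 12, 13, 15]; color 2: [7, 10, 14, 16, 17, 19]; color 3: [18].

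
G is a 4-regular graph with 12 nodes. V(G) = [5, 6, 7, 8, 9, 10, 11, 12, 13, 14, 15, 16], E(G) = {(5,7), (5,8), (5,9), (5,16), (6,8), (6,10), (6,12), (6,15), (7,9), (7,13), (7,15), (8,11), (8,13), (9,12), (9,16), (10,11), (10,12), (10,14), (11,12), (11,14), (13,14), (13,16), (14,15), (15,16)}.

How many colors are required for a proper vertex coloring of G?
χ(G) = 3

Clique number ω(G) = 3 (lower bound: χ ≥ ω).
The clique on [5, 9, 16] has size 3, forcing χ ≥ 3, and the coloring below uses 3 colors, so χ(G) = 3.
A valid 3-coloring: color 1: [7, 8, 12, 14, 16]; color 2: [5, 10, 13, 15]; color 3: [6, 9, 11].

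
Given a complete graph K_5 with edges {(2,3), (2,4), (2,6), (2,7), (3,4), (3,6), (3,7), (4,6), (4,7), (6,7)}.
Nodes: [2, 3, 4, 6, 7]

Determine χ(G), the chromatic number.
χ(G) = 5

Clique number ω(G) = 5 (lower bound: χ ≥ ω).
The clique on [2, 3, 4, 6, 7] has size 5, forcing χ ≥ 5, and the coloring below uses 5 colors, so χ(G) = 5.
A valid 5-coloring: color 1: [2]; color 2: [3]; color 3: [7]; color 4: [4]; color 5: [6].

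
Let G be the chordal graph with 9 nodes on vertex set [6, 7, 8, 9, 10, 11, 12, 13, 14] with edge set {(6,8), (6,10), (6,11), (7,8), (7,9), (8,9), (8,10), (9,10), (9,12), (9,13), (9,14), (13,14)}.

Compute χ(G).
Clique number ω(G) = 3 (lower bound: χ ≥ ω).
The clique on [8, 9, 10] has size 3, forcing χ ≥ 3, and the coloring below uses 3 colors, so χ(G) = 3.
A valid 3-coloring: color 1: [6, 9]; color 2: [8, 11, 12, 14]; color 3: [7, 10, 13].

χ(G) = 3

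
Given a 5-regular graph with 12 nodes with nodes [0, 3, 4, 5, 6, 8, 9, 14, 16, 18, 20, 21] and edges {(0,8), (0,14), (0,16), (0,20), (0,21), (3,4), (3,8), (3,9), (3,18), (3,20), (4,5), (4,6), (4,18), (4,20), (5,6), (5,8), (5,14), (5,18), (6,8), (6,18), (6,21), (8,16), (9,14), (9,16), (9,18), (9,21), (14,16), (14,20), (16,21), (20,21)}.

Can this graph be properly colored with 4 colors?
A valid 4-coloring: color 1: [0, 6, 9]; color 2: [16, 18, 20]; color 3: [4, 8, 14, 21]; color 4: [3, 5].
(χ(G) = 4 ≤ 4.)

Yes, G is 4-colorable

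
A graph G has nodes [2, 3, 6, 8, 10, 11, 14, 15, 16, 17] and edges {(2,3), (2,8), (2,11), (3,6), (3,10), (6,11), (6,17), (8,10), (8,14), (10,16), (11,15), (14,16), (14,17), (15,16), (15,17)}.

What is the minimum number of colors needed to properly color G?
χ(G) = 2

Clique number ω(G) = 2 (lower bound: χ ≥ ω).
The graph is bipartite (no odd cycle), so 2 colors suffice: χ(G) = 2.
A valid 2-coloring: color 1: [3, 8, 11, 16, 17]; color 2: [2, 6, 10, 14, 15].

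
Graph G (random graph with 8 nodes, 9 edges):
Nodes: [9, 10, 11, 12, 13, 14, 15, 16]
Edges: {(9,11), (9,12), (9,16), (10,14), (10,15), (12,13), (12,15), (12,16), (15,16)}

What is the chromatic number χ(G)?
χ(G) = 3

Clique number ω(G) = 3 (lower bound: χ ≥ ω).
The clique on [9, 12, 16] has size 3, forcing χ ≥ 3, and the coloring below uses 3 colors, so χ(G) = 3.
A valid 3-coloring: color 1: [10, 11, 12]; color 2: [13, 14, 16]; color 3: [9, 15].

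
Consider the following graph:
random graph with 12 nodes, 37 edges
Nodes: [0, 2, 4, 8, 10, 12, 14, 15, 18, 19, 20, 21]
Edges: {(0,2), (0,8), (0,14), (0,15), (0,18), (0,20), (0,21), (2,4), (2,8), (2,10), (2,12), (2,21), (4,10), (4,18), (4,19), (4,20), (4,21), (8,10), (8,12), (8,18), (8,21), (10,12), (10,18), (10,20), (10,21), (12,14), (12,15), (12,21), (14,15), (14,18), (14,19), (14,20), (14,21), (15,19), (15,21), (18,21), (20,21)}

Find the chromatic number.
Clique number ω(G) = 5 (lower bound: χ ≥ ω).
The clique on [2, 8, 10, 12, 21] has size 5, forcing χ ≥ 5, and the coloring below uses 5 colors, so χ(G) = 5.
A valid 5-coloring: color 1: [19, 21]; color 2: [0, 10]; color 3: [4, 8, 14]; color 4: [2, 15, 18, 20]; color 5: [12].

χ(G) = 5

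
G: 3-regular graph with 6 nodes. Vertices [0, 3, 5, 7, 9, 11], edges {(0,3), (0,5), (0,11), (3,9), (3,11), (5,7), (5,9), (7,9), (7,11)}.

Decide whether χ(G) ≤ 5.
A valid 5-coloring: color 1: [0, 7]; color 2: [9, 11]; color 3: [3, 5].
(χ(G) = 3 ≤ 5.)

Yes, G is 5-colorable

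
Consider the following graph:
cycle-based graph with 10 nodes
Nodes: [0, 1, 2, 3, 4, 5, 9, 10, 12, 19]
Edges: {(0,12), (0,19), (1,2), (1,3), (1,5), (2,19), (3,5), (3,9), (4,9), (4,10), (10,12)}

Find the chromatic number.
Clique number ω(G) = 3 (lower bound: χ ≥ ω).
The clique on [1, 3, 5] has size 3, forcing χ ≥ 3, and the coloring below uses 3 colors, so χ(G) = 3.
A valid 3-coloring: color 1: [1, 4, 12, 19]; color 2: [0, 2, 3, 10]; color 3: [5, 9].

χ(G) = 3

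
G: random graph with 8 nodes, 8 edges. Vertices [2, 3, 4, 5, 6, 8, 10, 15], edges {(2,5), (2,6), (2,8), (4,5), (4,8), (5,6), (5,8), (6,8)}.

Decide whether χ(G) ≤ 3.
The clique on vertices [2, 5, 6, 8] has size 4 > 3, so it alone needs 4 colors.

No, G is not 3-colorable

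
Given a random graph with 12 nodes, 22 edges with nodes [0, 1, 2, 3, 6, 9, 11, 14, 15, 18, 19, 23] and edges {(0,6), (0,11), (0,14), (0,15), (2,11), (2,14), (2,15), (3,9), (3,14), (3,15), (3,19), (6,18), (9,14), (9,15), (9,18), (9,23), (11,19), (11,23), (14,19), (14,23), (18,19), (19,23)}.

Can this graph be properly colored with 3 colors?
Yes, G is 3-colorable

A valid 3-coloring: color 1: [1, 11, 14, 15, 18]; color 2: [0, 2, 9, 19]; color 3: [3, 6, 23].
(χ(G) = 3 ≤ 3.)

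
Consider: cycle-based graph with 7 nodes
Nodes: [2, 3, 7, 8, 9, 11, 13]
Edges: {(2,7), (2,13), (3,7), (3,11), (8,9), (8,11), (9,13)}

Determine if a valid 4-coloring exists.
A valid 4-coloring: color 1: [2, 9, 11]; color 2: [7, 8, 13]; color 3: [3].
(χ(G) = 3 ≤ 4.)

Yes, G is 4-colorable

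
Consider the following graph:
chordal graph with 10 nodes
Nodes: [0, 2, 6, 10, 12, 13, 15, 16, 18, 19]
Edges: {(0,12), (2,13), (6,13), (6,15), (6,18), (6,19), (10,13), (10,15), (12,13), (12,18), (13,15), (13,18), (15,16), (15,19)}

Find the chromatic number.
χ(G) = 3

Clique number ω(G) = 3 (lower bound: χ ≥ ω).
The clique on [6, 15, 19] has size 3, forcing χ ≥ 3, and the coloring below uses 3 colors, so χ(G) = 3.
A valid 3-coloring: color 1: [0, 13, 16, 19]; color 2: [2, 15, 18]; color 3: [6, 10, 12].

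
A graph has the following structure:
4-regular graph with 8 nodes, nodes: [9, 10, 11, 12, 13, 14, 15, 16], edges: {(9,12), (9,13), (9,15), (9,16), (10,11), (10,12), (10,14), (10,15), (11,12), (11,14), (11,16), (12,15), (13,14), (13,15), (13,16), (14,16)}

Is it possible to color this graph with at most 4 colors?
Yes, G is 4-colorable

A valid 4-coloring: color 1: [11, 13]; color 2: [9, 10]; color 3: [15, 16]; color 4: [12, 14].
(χ(G) = 4 ≤ 4.)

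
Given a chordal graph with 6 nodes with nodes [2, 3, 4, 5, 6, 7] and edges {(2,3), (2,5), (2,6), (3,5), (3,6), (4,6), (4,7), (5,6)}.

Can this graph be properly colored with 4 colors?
Yes, G is 4-colorable

A valid 4-coloring: color 1: [6, 7]; color 2: [2, 4]; color 3: [5]; color 4: [3].
(χ(G) = 4 ≤ 4.)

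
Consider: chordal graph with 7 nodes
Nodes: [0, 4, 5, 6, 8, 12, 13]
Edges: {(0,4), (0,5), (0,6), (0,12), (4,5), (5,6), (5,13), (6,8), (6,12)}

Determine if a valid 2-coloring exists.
No, G is not 2-colorable

The clique on vertices [0, 6, 12] has size 3 > 2, so it alone needs 3 colors.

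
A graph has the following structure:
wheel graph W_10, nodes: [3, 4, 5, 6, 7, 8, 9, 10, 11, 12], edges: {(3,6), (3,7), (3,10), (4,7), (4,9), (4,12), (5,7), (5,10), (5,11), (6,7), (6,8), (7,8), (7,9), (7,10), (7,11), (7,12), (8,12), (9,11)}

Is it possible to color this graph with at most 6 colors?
Yes, G is 6-colorable

A valid 6-coloring: color 1: [7]; color 2: [4, 6, 10, 11]; color 3: [3, 5, 8, 9]; color 4: [12].
(χ(G) = 4 ≤ 6.)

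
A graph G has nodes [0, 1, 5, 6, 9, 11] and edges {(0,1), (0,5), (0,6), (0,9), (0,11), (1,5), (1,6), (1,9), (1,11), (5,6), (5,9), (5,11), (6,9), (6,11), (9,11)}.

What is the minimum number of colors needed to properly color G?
χ(G) = 6

Clique number ω(G) = 6 (lower bound: χ ≥ ω).
The clique on [0, 1, 5, 6, 9, 11] has size 6, forcing χ ≥ 6, and the coloring below uses 6 colors, so χ(G) = 6.
A valid 6-coloring: color 1: [6]; color 2: [0]; color 3: [1]; color 4: [9]; color 5: [5]; color 6: [11].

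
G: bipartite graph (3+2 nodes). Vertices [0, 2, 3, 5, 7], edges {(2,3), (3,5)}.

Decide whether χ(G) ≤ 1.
Edge (2,3) forces its endpoints to differ, so 1 color is not enough.

No, G is not 1-colorable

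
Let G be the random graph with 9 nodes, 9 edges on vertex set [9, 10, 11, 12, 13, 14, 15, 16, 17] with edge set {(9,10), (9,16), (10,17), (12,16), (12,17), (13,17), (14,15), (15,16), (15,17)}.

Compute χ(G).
Clique number ω(G) = 2 (lower bound: χ ≥ ω).
Odd cycle [12, 17, 10, 9, 16] needs 3 colors (χ ≥ 3).
The coloring below uses 3 colors, so χ(G) = 3.
A valid 3-coloring: color 1: [11, 14, 16, 17]; color 2: [9, 12, 13, 15]; color 3: [10].

χ(G) = 3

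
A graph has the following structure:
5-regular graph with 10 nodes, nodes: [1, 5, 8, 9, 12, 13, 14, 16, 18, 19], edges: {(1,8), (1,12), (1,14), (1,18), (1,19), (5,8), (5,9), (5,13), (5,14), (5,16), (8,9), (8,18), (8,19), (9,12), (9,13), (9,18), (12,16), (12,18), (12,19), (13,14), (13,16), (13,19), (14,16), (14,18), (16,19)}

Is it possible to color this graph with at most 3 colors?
The clique on vertices [5, 13, 14, 16] has size 4 > 3, so it alone needs 4 colors.

No, G is not 3-colorable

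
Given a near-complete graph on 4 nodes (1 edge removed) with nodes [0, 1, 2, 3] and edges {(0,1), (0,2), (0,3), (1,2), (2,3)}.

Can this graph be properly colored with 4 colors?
A valid 4-coloring: color 1: [2]; color 2: [0]; color 3: [1, 3].
(χ(G) = 3 ≤ 4.)

Yes, G is 4-colorable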